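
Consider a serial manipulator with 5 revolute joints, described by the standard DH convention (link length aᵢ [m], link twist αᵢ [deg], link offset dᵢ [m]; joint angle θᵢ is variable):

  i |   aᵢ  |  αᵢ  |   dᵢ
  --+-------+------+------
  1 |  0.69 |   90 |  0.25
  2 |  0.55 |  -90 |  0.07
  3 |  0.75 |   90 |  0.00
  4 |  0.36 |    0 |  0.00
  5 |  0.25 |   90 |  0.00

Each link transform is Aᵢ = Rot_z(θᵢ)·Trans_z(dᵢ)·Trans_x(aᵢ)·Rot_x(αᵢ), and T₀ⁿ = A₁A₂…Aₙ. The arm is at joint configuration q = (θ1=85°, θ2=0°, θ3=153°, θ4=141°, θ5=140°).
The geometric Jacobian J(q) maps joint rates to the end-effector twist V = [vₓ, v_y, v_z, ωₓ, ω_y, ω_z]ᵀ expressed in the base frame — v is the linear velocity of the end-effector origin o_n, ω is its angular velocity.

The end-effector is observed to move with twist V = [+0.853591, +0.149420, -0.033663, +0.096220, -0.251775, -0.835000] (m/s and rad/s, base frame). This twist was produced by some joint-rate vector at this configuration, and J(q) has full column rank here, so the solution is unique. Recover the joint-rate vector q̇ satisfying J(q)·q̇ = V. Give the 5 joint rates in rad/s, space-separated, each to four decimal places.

-0.9450 -0.3580 0.1100 -0.0840 -0.4500

o_n = [-0.0967, 0.7900, 0.2311]
J₁: ẑ×o_n = [-0.7900, -0.0967, 0.0000], ω = ẑ
J2: z=[0.9962, -0.0872, 0.0000] o=[0.0601, 0.6874, 0.2500] → [0.0016, 0.0188, 0.0885, 0.9962, -0.0872, 0.0000]
J3: z=[-0.0000, -0.0000, 1.0000] o=[0.1778, 1.2292, 0.2500] → [0.4392, -0.2745, 0.0000, -0.0000, -0.0000, 1.0000]
J4: z=[-0.8480, 0.5299, 0.0000] o=[-0.2196, 0.5931, 0.2500] → [-0.0100, -0.0160, -0.2321, -0.8480, 0.5299, 0.0000]
J5: z=[-0.8480, 0.5299, 0.0000] o=[-0.0714, 0.8304, 0.4766] → [-0.1300, -0.2081, 0.0477, -0.8480, 0.5299, 0.0000]
q̇ = J⁺·V = [-0.9450, -0.3580, 0.1100, -0.0840, -0.4500]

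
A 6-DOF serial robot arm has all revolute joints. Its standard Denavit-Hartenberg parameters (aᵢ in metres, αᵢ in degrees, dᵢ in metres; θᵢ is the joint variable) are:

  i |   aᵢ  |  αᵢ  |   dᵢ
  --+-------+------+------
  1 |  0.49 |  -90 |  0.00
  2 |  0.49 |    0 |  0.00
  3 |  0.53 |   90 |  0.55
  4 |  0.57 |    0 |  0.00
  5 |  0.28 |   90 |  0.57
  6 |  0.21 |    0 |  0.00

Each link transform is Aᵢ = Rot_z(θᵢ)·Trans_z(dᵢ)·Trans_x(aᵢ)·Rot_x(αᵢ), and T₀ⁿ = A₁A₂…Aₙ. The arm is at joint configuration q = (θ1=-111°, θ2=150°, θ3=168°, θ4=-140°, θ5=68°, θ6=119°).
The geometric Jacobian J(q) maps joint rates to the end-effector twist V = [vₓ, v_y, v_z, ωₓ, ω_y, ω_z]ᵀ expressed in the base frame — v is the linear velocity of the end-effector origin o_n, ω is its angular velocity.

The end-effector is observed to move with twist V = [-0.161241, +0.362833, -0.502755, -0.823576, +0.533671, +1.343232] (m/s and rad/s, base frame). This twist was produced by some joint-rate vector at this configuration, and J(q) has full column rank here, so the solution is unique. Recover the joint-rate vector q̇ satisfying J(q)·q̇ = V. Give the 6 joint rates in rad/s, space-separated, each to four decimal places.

o_n = [0.1309, 0.3015, 0.4144]
J₁: ẑ×o_n = [-0.3015, 0.1309, 0.0000], ω = ẑ
J2: z=[0.9336, -0.3584, 0.0000] o=[-0.1756, -0.4575, 0.0000] → [-0.1485, -0.3869, 0.8184, 0.9336, -0.3584, 0.0000]
J3: z=[0.9336, -0.3584, 0.0000] o=[-0.0235, -0.0613, -0.2450] → [-0.2363, -0.6156, 0.3940, 0.9336, -0.3584, 0.0000]
J4: z=[0.2398, 0.6247, 0.7431] o=[0.3488, -0.6261, 0.1096] → [-0.4989, -0.2350, 0.3586, 0.2398, 0.6247, 0.7431]
J5: z=[0.2398, 0.6247, 0.7431] o=[0.1230, -0.1919, -0.1825] → [0.0063, -0.1373, 0.1134, 0.2398, 0.6247, 0.7431]
J6: z=[-0.0352, 0.7706, -0.6364] o=[-0.0119, 0.1996, 0.2990] → [0.1538, -0.0868, -0.1136, -0.0352, 0.7706, -0.6364]
q̇ = J⁺·V = [-0.2340, -0.9730, -0.2810, 0.6030, 0.7050, -0.9510]

-0.2340 -0.9730 -0.2810 0.6030 0.7050 -0.9510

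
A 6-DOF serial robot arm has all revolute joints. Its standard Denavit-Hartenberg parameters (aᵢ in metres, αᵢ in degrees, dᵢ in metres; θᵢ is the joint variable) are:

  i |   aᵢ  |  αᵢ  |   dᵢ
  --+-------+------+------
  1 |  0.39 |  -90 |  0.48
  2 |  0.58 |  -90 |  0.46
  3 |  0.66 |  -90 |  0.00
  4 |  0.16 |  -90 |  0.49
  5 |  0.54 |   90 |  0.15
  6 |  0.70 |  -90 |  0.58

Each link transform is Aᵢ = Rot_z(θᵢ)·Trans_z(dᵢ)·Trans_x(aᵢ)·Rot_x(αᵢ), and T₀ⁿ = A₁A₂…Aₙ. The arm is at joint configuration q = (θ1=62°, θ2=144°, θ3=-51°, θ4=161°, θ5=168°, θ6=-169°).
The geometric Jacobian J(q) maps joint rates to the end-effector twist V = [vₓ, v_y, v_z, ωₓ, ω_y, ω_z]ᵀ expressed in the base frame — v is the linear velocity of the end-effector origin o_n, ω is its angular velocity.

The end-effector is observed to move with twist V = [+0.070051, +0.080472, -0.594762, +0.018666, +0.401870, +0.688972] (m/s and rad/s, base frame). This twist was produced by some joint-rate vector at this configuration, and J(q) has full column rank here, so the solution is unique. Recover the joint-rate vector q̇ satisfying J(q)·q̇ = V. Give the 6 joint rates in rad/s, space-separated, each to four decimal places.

0.1970 -0.2610 0.4190 -0.2310 -0.2120 0.5060

o_n = [-0.6560, 0.2280, -0.0325]
J₁: ẑ×o_n = [-0.2280, -0.6560, 0.0000], ω = ẑ
J2: z=[-0.8829, 0.4695, 0.0000] o=[0.1831, 0.3443, 0.4800] → [-0.2406, -0.4525, 0.4967, -0.8829, 0.4695, 0.0000]
J3: z=[-0.2759, -0.5190, 0.8090] o=[-0.4434, 0.1460, 0.1391] → [0.0227, -0.2194, -0.1330, -0.2759, -0.5190, 0.8090]
J4: z=[0.2605, -0.8506, -0.4568] o=[-1.0540, 0.0901, -0.1051] → [0.0013, -0.2007, 0.3744, 0.2605, -0.8506, -0.4568]
J5: z=[0.0403, -0.4631, 0.8854] o=[-0.7720, -0.2868, -0.3151] → [-0.5867, 0.0913, 0.0745, 0.0403, -0.4631, 0.8854]
J6: z=[-0.0542, 0.8838, 0.4648] o=[-1.3047, -0.3923, -0.1766] → [-0.1610, 0.3093, -0.6070, -0.0542, 0.8838, 0.4648]
q̇ = J⁺·V = [0.1970, -0.2610, 0.4190, -0.2310, -0.2120, 0.5060]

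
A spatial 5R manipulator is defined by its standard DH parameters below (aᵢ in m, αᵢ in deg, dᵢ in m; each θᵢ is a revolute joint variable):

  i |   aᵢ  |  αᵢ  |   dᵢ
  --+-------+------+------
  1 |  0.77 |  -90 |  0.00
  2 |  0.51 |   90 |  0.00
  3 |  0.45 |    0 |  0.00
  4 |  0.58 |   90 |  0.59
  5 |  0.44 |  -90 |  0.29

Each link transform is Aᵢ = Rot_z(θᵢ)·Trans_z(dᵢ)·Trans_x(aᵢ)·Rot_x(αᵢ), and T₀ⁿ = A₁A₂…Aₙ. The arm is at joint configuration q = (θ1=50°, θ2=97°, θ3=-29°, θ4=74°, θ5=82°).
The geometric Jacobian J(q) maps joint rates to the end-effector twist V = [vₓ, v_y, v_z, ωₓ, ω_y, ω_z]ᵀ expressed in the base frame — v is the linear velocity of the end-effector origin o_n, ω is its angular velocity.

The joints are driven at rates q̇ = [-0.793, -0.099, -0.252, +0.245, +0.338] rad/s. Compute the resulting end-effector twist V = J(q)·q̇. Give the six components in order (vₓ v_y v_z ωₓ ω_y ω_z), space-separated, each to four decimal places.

1.2774 -0.7722 0.2356 0.2357 -0.2449 -1.0294

o_n = [1.0039, 1.2433, -1.6754]
J₁: ẑ×o_n = [-1.2433, 1.0039, 0.0000], ω = ẑ
J2: z=[-0.7660, 0.6428, 0.0000] o=[0.4949, 0.5899, 0.0000] → [-1.0769, -1.2834, -0.8277, -0.7660, 0.6428, 0.0000]
J3: z=[0.6380, 0.7603, -0.1219] o=[0.4550, 0.5422, -0.5062] → [-0.8036, 0.6791, 0.0300, 0.6380, 0.7603, -0.1219]
J4: z=[0.6380, 0.7603, -0.1219] o=[0.5913, 0.3653, -0.8968] → [-0.4850, 0.4465, 0.2465, 0.6380, 0.7603, -0.1219]
J5: z=[0.4863, -0.5205, -0.7018] o=[0.6214, 1.0392, -1.3758] → [0.2992, -0.1227, 0.2983, 0.4863, -0.5205, -0.7018]
V = J·q̇ = [1.2774, -0.7722, 0.2356, 0.2357, -0.2449, -1.0294]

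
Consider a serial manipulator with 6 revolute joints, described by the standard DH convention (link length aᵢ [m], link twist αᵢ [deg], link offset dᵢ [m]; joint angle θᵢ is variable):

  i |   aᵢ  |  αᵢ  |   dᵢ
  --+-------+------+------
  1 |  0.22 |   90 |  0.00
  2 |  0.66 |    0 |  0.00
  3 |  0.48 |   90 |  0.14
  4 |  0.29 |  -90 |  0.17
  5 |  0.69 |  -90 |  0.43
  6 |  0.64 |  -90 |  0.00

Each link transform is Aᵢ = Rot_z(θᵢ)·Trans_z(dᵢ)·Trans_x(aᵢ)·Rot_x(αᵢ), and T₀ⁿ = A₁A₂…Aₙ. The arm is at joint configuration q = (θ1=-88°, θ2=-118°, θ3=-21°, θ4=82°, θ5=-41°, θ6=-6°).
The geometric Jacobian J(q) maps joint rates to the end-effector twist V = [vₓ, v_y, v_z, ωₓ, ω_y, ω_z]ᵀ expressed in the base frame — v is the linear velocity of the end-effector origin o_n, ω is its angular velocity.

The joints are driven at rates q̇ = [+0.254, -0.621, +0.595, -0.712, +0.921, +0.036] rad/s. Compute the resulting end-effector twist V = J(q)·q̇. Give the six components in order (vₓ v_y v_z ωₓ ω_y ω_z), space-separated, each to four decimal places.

o_n = [-1.5182, 0.8464, 0.0924]
J₁: ẑ×o_n = [-0.8464, -1.5182, 0.0000], ω = ẑ
J2: z=[-0.9994, -0.0349, 0.0000] o=[0.0077, -0.2199, 0.0000] → [-0.0032, 0.0923, -1.1188, -0.9994, -0.0349, 0.0000]
J3: z=[-0.9994, -0.0349, 0.0000] o=[-0.0031, 0.0898, -0.5827] → [-0.0236, 0.6747, -0.8090, -0.9994, -0.0349, 0.0000]
J4: z=[-0.0229, 0.6557, 0.7547] o=[-0.1557, 0.4470, -0.8977] → [0.3477, -1.0056, 0.8842, -0.0229, 0.6557, 0.7547]
J5: z=[-0.1130, -0.7518, 0.6497] o=[-0.4477, 0.5788, -0.7958] → [-0.8415, -0.5951, -0.8350, -0.1130, -0.7518, 0.6497]
J6: z=[-0.6344, -0.4486, -0.6295] o=[-1.0239, 0.5890, -0.2224] → [0.0208, 0.5108, -0.3850, -0.6344, -0.4486, -0.6295]
V = J·q̇ = [-1.2488, 0.1448, -1.1990, -0.0846, -1.1745, 0.2923]

-1.2488 0.1448 -1.1990 -0.0846 -1.1745 0.2923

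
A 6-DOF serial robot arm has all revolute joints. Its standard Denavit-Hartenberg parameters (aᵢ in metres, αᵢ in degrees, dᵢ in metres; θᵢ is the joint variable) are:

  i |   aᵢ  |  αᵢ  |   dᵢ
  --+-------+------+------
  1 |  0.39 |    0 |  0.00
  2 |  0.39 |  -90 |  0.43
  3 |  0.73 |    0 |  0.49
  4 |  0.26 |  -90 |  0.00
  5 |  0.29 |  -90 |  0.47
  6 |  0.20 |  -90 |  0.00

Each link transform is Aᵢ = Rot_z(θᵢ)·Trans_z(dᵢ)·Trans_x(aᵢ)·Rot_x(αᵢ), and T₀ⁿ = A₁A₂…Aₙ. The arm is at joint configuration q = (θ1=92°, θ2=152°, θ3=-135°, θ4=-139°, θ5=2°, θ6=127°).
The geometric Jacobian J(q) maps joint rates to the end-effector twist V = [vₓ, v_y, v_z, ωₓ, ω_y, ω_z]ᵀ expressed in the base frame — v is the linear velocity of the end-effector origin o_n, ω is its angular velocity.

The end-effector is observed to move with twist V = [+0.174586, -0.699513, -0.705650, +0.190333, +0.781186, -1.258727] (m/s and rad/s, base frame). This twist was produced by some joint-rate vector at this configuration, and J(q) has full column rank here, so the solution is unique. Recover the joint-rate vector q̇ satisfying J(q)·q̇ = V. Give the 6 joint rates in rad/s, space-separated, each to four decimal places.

-0.3520 -0.8300 -0.7640 -0.0300 0.7890 -0.6230

o_n = [0.5993, 0.5422, 0.4961]
J₁: ẑ×o_n = [-0.5422, 0.5993, 0.0000], ω = ẑ
J2: z=[0.0000, 0.0000, 1.0000] o=[-0.0136, 0.3898, 0.0000] → [-0.1525, 0.6130, 0.0000, 0.0000, 0.0000, 1.0000]
J3: z=[0.8988, -0.4384, 0.0000] o=[-0.1846, 0.0392, 0.4300] → [-0.0290, -0.0594, 0.7957, 0.8988, -0.4384, 0.0000]
J4: z=[0.8988, -0.4384, 0.0000] o=[0.4821, 0.2884, 0.9462] → [0.1973, 0.4046, 0.2796, 0.8988, -0.4384, 0.0000]
J5: z=[0.4373, 0.8966, -0.0698] o=[0.4742, 0.2721, 0.6868] → [-0.1522, 0.0747, 0.0059, 0.4373, 0.8966, -0.0698]
J6: z=[-0.8972, 0.4403, 0.0348] o=[0.6617, 0.6797, 0.3649] → [0.0625, 0.1155, 0.1508, -0.8972, 0.4403, 0.0348]
q̇ = J⁺·V = [-0.3520, -0.8300, -0.7640, -0.0300, 0.7890, -0.6230]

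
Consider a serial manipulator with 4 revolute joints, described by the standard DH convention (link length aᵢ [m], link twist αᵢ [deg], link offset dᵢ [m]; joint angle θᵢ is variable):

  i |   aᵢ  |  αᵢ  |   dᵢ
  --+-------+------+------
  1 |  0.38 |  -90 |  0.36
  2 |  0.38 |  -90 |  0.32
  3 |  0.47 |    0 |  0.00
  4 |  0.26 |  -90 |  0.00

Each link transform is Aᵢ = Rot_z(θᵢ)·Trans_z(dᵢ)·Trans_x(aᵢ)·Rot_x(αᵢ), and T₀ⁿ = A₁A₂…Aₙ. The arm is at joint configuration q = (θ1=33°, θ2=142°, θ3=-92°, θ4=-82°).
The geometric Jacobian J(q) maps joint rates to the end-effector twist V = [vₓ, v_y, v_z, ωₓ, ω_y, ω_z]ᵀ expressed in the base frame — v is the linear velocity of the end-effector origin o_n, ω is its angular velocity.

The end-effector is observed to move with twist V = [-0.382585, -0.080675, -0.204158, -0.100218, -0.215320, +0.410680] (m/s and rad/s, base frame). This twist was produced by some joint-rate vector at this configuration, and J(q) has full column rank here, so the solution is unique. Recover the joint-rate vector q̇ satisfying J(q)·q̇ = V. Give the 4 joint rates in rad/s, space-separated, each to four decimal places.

0.1530 -0.1260 0.6510 -0.3240

o_n = [-0.1956, 0.8470, 0.2953]
J₁: ẑ×o_n = [-0.8470, -0.1956, 0.0000], ω = ẑ
J2: z=[-0.5446, 0.8387, 0.0000] o=[0.3187, 0.2070, 0.3600] → [-0.0542, -0.0352, 0.0828, -0.5446, 0.8387, 0.0000]
J3: z=[-0.5163, -0.3353, 0.7880] o=[-0.1067, 0.3122, 0.1260] → [-0.4782, 0.0174, -0.3059, -0.5163, -0.3353, 0.7880]
J4: z=[-0.5163, -0.3353, 0.7880] o=[-0.3517, 0.7132, 0.1361] → [-0.1588, 0.2052, -0.0167, -0.5163, -0.3353, 0.7880]
q̇ = J⁺·V = [0.1530, -0.1260, 0.6510, -0.3240]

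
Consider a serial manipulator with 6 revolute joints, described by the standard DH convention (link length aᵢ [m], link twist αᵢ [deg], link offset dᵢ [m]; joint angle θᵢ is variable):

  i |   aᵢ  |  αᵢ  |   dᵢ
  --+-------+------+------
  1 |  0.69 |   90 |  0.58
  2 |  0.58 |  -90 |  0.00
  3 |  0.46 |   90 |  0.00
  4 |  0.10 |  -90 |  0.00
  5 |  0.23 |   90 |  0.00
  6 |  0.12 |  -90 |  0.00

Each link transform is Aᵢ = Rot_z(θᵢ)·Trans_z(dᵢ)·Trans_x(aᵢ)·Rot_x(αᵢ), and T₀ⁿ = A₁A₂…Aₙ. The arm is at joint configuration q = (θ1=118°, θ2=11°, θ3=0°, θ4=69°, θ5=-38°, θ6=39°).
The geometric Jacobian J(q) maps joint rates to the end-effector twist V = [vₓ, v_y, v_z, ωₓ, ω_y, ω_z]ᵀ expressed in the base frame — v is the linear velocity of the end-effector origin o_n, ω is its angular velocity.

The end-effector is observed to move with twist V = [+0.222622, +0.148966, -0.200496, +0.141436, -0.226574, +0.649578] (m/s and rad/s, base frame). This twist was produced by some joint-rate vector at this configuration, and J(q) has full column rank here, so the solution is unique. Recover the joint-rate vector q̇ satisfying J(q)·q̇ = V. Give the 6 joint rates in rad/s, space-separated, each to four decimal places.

o_n = [-0.6215, 1.5928, 1.1409]
J₁: ẑ×o_n = [-1.5928, -0.6215, 0.0000], ω = ẑ
J2: z=[0.8829, 0.4695, 0.0000] o=[-0.3239, 0.6092, 0.5800] → [0.2633, -0.4952, 1.0081, 0.8829, 0.4695, 0.0000]
J3: z=[0.0896, -0.1685, 0.9816] o=[-0.5912, 1.1119, 0.6907] → [-0.5479, -0.0700, 0.0380, 0.0896, -0.1685, 0.9816]
J4: z=[0.8829, 0.4695, 0.0000] o=[-0.8032, 1.5106, 0.7784] → [0.1702, -0.3200, -0.0128, 0.8829, 0.4695, 0.0000]
J5: z=[0.4623, -0.8695, 0.1736] o=[-0.8114, 1.5260, 0.8769] → [-0.2411, -0.0891, 0.1960, 0.4623, -0.8695, 0.1736]
J6: z=[0.7460, 0.2756, -0.6063] o=[-0.7011, 1.6202, 1.0554] → [0.0069, -0.1120, -0.0424, 0.7460, 0.2756, -0.6063]
q̇ = J⁺·V = [-0.3910, -0.2740, 0.7230, 0.6810, 0.1840, -0.4930]

-0.3910 -0.2740 0.7230 0.6810 0.1840 -0.4930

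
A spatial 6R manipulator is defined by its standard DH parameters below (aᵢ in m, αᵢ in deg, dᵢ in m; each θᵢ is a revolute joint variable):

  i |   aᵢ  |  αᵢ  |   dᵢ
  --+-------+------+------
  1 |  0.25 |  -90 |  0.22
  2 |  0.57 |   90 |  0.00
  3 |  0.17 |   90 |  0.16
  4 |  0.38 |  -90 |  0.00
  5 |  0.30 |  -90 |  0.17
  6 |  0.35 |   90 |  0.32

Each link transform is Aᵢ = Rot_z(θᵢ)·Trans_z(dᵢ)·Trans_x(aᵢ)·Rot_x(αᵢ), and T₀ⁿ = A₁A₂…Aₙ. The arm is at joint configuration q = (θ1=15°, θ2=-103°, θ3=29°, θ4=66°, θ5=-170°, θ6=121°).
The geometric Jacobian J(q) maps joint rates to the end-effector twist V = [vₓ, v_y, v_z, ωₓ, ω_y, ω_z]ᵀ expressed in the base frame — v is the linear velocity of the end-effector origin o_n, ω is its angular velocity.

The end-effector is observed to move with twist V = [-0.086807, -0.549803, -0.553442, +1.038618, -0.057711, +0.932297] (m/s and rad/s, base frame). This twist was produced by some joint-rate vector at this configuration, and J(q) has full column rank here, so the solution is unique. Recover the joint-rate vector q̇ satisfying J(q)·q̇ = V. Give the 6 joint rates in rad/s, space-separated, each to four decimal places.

o_n = [-0.3475, -0.1875, 1.2009]
J₁: ẑ×o_n = [0.1875, -0.3475, 0.0000], ω = ẑ
J2: z=[-0.2588, 0.9659, 0.0000] o=[0.2415, 0.0647, 0.2200] → [0.9475, 0.2539, 0.6342, -0.2588, 0.9659, 0.0000]
J3: z=[-0.9412, -0.2522, -0.2250] o=[0.1176, 0.0315, 0.7754] → [-0.1566, 0.5051, 0.0888, -0.9412, -0.2522, -0.2250]
J4: z=[0.1210, -0.8730, 0.4724] o=[-0.0866, 0.0621, 0.8843] → [-0.1585, -0.1616, -0.2580, 0.1210, -0.8730, 0.4724]
J5: z=[-0.0946, -0.4839, -0.8700] o=[-0.4621, 0.0391, 0.9379] → [-0.3244, -0.0748, 0.0769, -0.0946, -0.4839, -0.8700]
J6: z=[-0.0524, -0.8703, 0.4897] o=[-0.1799, -0.0707, 0.7729] → [-0.3153, -0.0597, -0.1397, -0.0524, -0.8703, 0.4897]
q̇ = J⁺·V = [0.0340, -0.5420, -0.7840, 0.5400, -0.7730, -0.4200]

0.0340 -0.5420 -0.7840 0.5400 -0.7730 -0.4200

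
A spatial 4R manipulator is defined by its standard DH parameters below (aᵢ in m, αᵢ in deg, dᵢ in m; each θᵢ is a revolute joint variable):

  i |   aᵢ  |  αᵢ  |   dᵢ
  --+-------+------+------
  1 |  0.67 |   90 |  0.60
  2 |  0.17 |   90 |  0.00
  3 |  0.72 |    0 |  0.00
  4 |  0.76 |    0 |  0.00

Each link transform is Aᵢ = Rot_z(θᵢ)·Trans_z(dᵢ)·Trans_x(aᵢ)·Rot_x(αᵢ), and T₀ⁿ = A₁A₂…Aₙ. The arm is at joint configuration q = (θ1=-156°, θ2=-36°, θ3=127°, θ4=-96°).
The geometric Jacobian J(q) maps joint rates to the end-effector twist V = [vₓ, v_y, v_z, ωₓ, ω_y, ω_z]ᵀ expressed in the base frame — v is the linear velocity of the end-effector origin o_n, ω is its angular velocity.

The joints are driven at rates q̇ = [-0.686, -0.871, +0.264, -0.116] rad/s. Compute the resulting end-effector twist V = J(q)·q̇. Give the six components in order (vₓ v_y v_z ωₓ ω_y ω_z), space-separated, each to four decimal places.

0.6750 1.0197 -0.1502 0.4337 -0.7603 -0.8057

o_n = [-1.2920, 0.4827, 0.3719]
J₁: ẑ×o_n = [-0.4827, -1.2920, 0.0000], ω = ẑ
J2: z=[-0.4067, 0.9135, 0.0000] o=[-0.6121, -0.2725, 0.6000] → [-0.2084, -0.0928, 0.3140, -0.4067, 0.9135, 0.0000]
J3: z=[0.5370, 0.2391, -0.8090] o=[-0.7377, -0.3285, 0.5001] → [0.6255, 0.5173, 0.5681, 0.5370, 0.2391, -0.8090]
J4: z=[0.5370, 0.2391, -0.8090] o=[-0.6514, 0.3394, 0.7548] → [0.0243, 0.7239, 0.2301, 0.5370, 0.2391, -0.8090]
V = J·q̇ = [0.6750, 1.0197, -0.1502, 0.4337, -0.7603, -0.8057]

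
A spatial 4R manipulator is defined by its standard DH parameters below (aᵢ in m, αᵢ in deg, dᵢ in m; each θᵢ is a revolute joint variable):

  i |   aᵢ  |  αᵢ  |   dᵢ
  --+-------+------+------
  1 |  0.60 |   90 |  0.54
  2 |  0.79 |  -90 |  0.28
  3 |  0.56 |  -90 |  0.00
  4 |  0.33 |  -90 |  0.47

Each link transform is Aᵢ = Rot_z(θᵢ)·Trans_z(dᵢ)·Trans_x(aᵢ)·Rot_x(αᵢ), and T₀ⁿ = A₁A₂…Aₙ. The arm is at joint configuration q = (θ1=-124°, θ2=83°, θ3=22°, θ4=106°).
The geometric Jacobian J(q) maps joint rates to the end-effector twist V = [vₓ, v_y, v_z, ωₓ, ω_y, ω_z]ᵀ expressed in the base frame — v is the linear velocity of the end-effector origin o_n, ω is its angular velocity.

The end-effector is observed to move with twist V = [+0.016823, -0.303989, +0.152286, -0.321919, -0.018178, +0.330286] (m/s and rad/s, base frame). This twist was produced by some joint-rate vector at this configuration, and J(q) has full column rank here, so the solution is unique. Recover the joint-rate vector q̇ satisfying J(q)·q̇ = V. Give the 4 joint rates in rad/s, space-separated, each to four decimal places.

0.1610 -0.2180 -0.1730 -0.5120

o_n = [-0.3082, -1.0498, 1.5423]
J₁: ẑ×o_n = [1.0498, -0.3082, 0.0000], ω = ẑ
J2: z=[-0.8290, 0.5592, 0.0000] o=[-0.3355, -0.4974, 0.5400] → [0.5605, 0.8310, 0.4427, -0.8290, 0.5592, 0.0000]
J3: z=[0.5550, 0.8229, 0.1219] o=[-0.6215, -0.4207, 1.3241] → [0.2562, -0.0830, -0.6069, 0.5550, 0.8229, 0.1219]
J4: z=[0.7942, -0.4806, -0.3718] o=[-0.4830, -0.5904, 1.8395] → [-0.0280, 0.1710, -0.2808, 0.7942, -0.4806, -0.3718]
q̇ = J⁺·V = [0.1610, -0.2180, -0.1730, -0.5120]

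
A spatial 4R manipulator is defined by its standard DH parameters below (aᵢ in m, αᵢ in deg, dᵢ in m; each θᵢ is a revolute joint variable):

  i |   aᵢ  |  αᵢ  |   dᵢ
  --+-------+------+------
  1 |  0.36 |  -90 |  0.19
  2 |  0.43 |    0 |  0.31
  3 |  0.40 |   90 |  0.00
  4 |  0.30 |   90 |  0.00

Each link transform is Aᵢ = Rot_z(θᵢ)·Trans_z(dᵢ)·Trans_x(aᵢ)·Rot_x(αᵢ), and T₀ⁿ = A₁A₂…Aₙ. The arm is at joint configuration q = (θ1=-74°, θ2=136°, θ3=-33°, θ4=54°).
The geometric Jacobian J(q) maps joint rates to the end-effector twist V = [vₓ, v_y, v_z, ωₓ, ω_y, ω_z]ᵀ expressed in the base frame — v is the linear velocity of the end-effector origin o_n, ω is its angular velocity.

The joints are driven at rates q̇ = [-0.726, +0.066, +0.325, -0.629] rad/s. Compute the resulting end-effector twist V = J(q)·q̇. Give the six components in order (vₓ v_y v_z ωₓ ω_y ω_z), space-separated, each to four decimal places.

o_n = [0.5095, 0.2283, -0.6703]
J₁: ẑ×o_n = [-0.2283, 0.5095, 0.0000], ω = ẑ
J2: z=[0.9613, 0.2756, 0.0000] o=[0.0992, -0.3461, 0.1900] → [-0.2371, 0.8269, 0.4390, 0.9613, 0.2756, 0.0000]
J3: z=[0.9613, 0.2756, 0.0000] o=[0.3120, 0.0367, -0.1087] → [-0.1548, 0.5398, 0.1296, 0.9613, 0.2756, 0.0000]
J4: z=[0.2686, -0.9366, -0.2250] o=[0.2872, 0.1232, -0.4985] → [0.1846, -0.0039, 0.2365, 0.2686, -0.9366, -0.2250]
V = J·q̇ = [-0.0163, -0.1375, -0.0776, 0.2069, 0.6969, -0.5845]

-0.0163 -0.1375 -0.0776 0.2069 0.6969 -0.5845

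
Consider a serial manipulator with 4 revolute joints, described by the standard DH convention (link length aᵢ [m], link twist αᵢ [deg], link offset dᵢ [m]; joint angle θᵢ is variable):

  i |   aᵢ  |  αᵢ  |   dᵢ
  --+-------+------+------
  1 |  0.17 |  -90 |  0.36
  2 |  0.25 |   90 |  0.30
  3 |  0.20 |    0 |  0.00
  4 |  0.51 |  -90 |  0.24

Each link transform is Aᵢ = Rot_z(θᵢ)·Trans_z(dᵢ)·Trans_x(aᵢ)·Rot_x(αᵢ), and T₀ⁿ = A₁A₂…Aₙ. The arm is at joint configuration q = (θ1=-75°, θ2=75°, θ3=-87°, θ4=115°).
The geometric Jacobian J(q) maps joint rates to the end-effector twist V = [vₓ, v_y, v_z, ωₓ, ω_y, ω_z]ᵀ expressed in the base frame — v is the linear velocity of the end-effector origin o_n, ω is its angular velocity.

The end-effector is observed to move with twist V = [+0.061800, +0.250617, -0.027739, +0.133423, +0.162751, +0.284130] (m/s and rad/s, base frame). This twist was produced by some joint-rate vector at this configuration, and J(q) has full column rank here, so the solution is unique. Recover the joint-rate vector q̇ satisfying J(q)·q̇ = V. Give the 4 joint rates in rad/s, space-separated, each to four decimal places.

o_n = [0.4797, -0.4779, -0.2644]
J₁: ẑ×o_n = [0.4779, 0.4797, -0.0000], ω = ẑ
J2: z=[0.9659, 0.2588, 0.0000] o=[0.0440, -0.1642, 0.3600] → [-0.1616, 0.6032, -0.4158, 0.9659, 0.2588, 0.0000]
J3: z=[0.2500, -0.9330, 0.2588] o=[0.3505, -0.1491, 0.1185] → [0.4424, 0.1292, 0.0384, 0.2500, -0.9330, 0.2588]
J4: z=[0.2500, -0.9330, 0.2588] o=[0.1583, -0.2034, 0.1084] → [0.4189, 0.1764, 0.2313, 0.2500, -0.9330, 0.2588]
q̇ = J⁺·V = [0.3170, 0.1710, -0.3770, 0.2500]

0.3170 0.1710 -0.3770 0.2500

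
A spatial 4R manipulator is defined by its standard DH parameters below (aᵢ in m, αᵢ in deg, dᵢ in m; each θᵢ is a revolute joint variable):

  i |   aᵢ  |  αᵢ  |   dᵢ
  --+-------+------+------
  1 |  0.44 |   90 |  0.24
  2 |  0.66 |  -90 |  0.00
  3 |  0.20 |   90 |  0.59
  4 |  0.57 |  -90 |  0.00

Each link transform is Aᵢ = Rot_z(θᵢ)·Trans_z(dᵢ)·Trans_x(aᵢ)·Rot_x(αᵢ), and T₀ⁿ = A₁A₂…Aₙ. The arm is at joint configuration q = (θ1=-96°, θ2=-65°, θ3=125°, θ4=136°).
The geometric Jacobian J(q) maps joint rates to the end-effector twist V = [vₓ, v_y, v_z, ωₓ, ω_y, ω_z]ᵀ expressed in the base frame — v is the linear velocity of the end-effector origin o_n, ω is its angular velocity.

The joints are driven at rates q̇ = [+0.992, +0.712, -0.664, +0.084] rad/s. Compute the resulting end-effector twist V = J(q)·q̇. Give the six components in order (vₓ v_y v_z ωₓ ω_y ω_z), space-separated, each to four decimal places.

o_n = [-0.3450, -1.6363, -0.0507]
J₁: ẑ×o_n = [1.6363, -0.3450, 0.0000], ω = ẑ
J2: z=[-0.9945, 0.1045, 0.0000] o=[-0.0460, -0.4376, 0.2400] → [-0.0304, -0.2891, 1.2234, -0.9945, 0.1045, 0.0000]
J3: z=[-0.0947, -0.9013, 0.4226] o=[-0.0751, -0.7150, -0.3582] → [0.1122, -0.0849, -0.1559, -0.0947, -0.9013, 0.4226]
J4: z=[0.5342, -0.4042, -0.7424] o=[0.0370, -1.2157, -0.0049] → [-0.2938, 0.3080, -0.3791, 0.5342, -0.4042, -0.7424]
V = J·q̇ = [1.5024, -0.4658, 0.9428, -0.6003, 0.6390, 0.6490]

1.5024 -0.4658 0.9428 -0.6003 0.6390 0.6490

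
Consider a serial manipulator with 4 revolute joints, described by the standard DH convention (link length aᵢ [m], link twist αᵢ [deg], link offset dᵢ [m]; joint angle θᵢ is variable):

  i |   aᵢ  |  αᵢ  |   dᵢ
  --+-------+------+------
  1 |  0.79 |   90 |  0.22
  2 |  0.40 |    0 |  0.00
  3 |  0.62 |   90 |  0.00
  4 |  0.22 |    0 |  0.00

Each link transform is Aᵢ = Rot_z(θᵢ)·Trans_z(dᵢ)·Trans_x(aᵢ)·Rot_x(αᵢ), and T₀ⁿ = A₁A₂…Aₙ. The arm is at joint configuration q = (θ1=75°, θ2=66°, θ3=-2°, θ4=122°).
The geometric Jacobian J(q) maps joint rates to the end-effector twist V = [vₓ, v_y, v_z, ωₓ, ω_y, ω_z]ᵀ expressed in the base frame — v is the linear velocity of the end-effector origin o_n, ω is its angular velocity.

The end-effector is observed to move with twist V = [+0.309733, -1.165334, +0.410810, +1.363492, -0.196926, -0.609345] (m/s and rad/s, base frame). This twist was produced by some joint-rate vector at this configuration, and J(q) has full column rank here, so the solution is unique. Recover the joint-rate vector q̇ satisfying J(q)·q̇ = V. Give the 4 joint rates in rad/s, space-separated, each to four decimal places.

-0.5300 0.8560 0.5120 0.1810

o_n = [0.4839, 1.0851, 1.0379]
J₁: ẑ×o_n = [-1.0851, 0.4839, 0.0000], ω = ẑ
J2: z=[0.9659, -0.2588, 0.0000] o=[0.2045, 0.7631, 0.2200] → [-0.2117, -0.7900, 0.3834, 0.9659, -0.2588, 0.0000]
J3: z=[0.9659, -0.2588, 0.0000] o=[0.2466, 0.9202, 0.5854] → [-0.1171, -0.4371, 0.2207, 0.9659, -0.2588, 0.0000]
J4: z=[0.2326, 0.8682, -0.4384] o=[0.3169, 1.1828, 1.1427] → [-0.1338, -0.0488, -0.1677, 0.2326, 0.8682, -0.4384]
q̇ = J⁺·V = [-0.5300, 0.8560, 0.5120, 0.1810]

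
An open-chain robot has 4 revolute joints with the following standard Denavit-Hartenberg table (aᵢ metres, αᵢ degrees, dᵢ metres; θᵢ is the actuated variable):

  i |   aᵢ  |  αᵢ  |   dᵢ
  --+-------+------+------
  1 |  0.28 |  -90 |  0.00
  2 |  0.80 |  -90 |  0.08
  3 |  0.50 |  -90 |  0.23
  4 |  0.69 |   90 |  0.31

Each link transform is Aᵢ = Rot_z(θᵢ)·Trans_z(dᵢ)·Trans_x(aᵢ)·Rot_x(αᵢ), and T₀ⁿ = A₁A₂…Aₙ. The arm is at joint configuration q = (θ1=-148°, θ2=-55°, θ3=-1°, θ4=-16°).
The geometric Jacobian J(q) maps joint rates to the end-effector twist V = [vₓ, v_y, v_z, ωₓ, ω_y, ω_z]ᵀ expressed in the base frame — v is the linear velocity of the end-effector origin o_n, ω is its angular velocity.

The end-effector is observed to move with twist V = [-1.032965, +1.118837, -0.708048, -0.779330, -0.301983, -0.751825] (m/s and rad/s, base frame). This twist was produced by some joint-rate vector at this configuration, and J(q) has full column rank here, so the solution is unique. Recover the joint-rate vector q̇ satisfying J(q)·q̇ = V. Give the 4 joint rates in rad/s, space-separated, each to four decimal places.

-0.1930 0.5940 0.9930 0.7510

o_n = [-1.5980, -0.7513, 1.3715]
J₁: ẑ×o_n = [0.7513, -1.5980, 0.0000], ω = ẑ
J2: z=[0.5299, -0.8480, 0.0000] o=[-0.2375, -0.1484, 0.0000] → [-1.1631, -0.7268, -1.4733, 0.5299, -0.8480, 0.0000]
J3: z=[-0.6947, -0.4341, -0.5736] o=[-0.5842, -0.4594, 0.6553] → [-0.4783, 1.0790, -0.2373, -0.6947, -0.4341, -0.5736]
J4: z=[-0.5383, 0.8426, 0.0143] o=[-0.9825, -0.7186, 0.9329] → [0.3700, 0.2273, 0.5362, -0.5383, 0.8426, 0.0143]
q̇ = J⁺·V = [-0.1930, 0.5940, 0.9930, 0.7510]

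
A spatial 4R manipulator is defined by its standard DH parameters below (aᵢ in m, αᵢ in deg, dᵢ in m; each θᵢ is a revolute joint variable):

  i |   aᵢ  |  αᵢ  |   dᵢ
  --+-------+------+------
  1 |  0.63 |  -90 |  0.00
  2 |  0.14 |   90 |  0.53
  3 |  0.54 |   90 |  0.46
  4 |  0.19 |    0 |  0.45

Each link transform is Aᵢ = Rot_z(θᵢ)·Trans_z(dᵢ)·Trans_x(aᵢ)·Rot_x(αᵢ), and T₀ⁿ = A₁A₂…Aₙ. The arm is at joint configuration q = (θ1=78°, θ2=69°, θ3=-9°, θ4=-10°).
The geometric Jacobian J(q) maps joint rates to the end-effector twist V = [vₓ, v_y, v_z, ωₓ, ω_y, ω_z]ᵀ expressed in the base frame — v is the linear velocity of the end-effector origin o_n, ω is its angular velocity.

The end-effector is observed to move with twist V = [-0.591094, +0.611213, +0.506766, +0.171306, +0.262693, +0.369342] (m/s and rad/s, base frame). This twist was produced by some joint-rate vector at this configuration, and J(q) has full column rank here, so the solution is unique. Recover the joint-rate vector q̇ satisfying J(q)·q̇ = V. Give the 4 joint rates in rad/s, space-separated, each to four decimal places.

o_n = [0.3002, 1.2764, -0.5824]
J₁: ẑ×o_n = [-1.2764, 0.3002, 0.0000], ω = ẑ
J2: z=[-0.9781, 0.2079, 0.0000] o=[0.1310, 0.6162, 0.0000] → [-0.1211, -0.5697, -0.6810, -0.9781, 0.2079, 0.0000]
J3: z=[0.1941, 0.9132, 0.3584] o=[-0.3770, 0.7755, -0.1307] → [-0.5920, 0.3303, -0.5211, 0.1941, 0.9132, 0.3584]
J4: z=[0.9544, -0.2602, 0.1460] o=[-0.1653, 1.3650, -0.4638] → [0.0438, 0.1812, 0.0366, 0.9544, -0.2602, 0.1460]
q̇ = J⁺·V = [0.4060, -0.9910, 0.2600, -0.8890]

0.4060 -0.9910 0.2600 -0.8890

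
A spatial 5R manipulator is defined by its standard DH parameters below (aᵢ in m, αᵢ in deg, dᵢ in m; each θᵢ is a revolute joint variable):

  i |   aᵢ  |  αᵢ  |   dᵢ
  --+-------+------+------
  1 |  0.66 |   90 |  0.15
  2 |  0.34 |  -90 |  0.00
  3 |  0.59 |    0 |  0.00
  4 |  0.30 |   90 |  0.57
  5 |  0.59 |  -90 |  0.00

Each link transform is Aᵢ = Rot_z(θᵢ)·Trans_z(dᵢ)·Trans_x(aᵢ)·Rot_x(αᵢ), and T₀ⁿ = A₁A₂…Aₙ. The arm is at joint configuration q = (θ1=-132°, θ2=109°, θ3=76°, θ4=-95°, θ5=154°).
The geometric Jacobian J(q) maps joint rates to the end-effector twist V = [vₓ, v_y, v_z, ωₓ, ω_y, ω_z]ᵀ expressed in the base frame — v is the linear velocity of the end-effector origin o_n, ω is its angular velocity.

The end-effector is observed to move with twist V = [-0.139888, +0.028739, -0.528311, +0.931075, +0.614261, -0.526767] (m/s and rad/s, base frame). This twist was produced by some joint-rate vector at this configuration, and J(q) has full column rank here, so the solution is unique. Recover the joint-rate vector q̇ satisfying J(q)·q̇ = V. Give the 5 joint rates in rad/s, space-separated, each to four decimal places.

o_n = [0.6215, -0.2773, 0.1308]
J₁: ẑ×o_n = [0.2773, 0.6215, -0.0000], ω = ẑ
J2: z=[-0.7431, 0.6691, 0.0000] o=[-0.4416, -0.4905, 0.1500] → [-0.0129, -0.0143, -0.8698, -0.7431, 0.6691, 0.0000]
J3: z=[0.6327, 0.7027, -0.3256] o=[-0.3676, -0.4082, 0.4715] → [-0.1968, -0.1065, -0.6122, 0.6327, 0.7027, -0.3256]
J4: z=[0.6327, 0.7027, -0.3256] o=[0.0890, -0.7567, 0.6064] → [-0.1781, 0.1276, -0.0709, 0.6327, 0.7027, -0.3256]
J5: z=[-0.7736, 0.5539, -0.3078] o=[0.4388, -0.2222, 0.6891] → [-0.3262, -0.4881, -0.0586, -0.7736, 0.5539, -0.3078]
q̇ = J⁺·V = [-0.3200, 0.1720, 0.6090, 0.4790, -0.4790]

-0.3200 0.1720 0.6090 0.4790 -0.4790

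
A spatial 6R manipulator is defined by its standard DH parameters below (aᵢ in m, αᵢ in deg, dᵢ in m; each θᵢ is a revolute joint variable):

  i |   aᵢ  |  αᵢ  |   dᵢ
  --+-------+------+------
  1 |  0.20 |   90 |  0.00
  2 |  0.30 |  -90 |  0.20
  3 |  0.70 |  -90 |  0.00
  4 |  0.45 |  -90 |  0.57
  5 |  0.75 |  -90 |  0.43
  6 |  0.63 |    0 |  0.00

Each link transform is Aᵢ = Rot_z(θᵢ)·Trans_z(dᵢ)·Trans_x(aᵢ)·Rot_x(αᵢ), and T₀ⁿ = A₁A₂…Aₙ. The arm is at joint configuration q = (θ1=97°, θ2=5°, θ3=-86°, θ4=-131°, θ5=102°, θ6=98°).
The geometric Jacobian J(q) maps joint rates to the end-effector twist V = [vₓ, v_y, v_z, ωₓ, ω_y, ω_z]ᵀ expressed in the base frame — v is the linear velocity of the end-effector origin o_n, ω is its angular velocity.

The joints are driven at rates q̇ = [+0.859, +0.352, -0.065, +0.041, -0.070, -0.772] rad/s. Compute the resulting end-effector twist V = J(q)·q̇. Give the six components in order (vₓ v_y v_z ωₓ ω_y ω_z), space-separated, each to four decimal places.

o_n = [0.4961, 0.5005, 0.1296]
J₁: ẑ×o_n = [-0.5005, 0.4961, 0.0000], ω = ẑ
J2: z=[0.9925, 0.1219, 0.0000] o=[-0.0244, 0.1985, 0.0000] → [0.0158, -0.1286, 0.2363, 0.9925, 0.1219, 0.0000]
J3: z=[0.0106, -0.0865, 0.9962] o=[0.1377, 0.5195, 0.0261] → [0.0100, 0.3559, 0.0308, 0.0106, -0.0865, 0.9962]
J4: z=[-0.1903, 0.9779, 0.0869] o=[0.8249, 0.6529, 0.0304] → [0.1102, -0.0097, 0.3505, -0.1903, 0.9779, 0.0869]
J5: z=[0.7478, 0.0871, 0.6582] o=[0.4302, 1.1246, 0.4165] → [0.3858, 0.2579, -0.4725, 0.7478, 0.0871, 0.6582]
J6: z=[0.5825, 0.3894, -0.7134] o=[0.9906, 0.4744, 0.5191] → [-0.1331, 0.5797, 0.2078, 0.5825, 0.3894, -0.7134]
V = J·q̇ = [-0.3447, -0.1082, -0.0318, -0.1612, -0.2181, 1.3025]

-0.3447 -0.1082 -0.0318 -0.1612 -0.2181 1.3025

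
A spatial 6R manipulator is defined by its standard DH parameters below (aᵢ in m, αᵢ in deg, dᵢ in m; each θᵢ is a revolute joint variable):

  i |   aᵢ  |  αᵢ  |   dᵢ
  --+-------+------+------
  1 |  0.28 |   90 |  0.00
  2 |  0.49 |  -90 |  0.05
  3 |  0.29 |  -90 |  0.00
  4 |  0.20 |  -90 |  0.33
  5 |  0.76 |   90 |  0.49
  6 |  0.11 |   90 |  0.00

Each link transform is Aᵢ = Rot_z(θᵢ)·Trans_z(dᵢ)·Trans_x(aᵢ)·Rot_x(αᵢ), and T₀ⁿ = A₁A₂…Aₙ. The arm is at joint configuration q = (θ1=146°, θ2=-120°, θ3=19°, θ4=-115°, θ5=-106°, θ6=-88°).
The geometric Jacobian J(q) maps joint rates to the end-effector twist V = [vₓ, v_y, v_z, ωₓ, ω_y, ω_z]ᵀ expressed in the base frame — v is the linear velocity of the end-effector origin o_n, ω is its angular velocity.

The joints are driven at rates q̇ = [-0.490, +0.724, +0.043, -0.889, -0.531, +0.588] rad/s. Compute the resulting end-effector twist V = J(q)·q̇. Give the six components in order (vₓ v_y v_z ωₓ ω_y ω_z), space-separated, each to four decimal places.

-0.8413 0.6169 -0.1483 1.5496 1.1220 -0.2410

o_n = [-0.6817, -0.9445, -0.7230]
J₁: ẑ×o_n = [0.9445, -0.6817, 0.0000], ω = ẑ
J2: z=[0.5592, 0.8290, 0.0000] o=[-0.2321, 0.1566, 0.0000] → [-0.5994, 0.4043, -0.2430, 0.5592, 0.8290, 0.0000]
J3: z=[-0.7180, 0.4843, -0.5000] o=[-0.0011, 0.0610, -0.4244] → [-0.6474, 0.1259, 1.0516, -0.7180, 0.4843, -0.5000]
J4: z=[-0.6637, -0.6928, 0.2820] o=[0.0598, -0.0939, -0.6618] → [0.2822, -0.2497, 0.0508, -0.6637, -0.6928, 0.2820]
J5: z=[-0.1132, -0.2796, -0.9534] o=[-0.3071, -0.1896, -0.5902] → [-0.6826, 0.3422, -0.0193, -0.1132, -0.2796, -0.9534]
J6: z=[0.8937, -0.4480, 0.0252] o=[-0.6925, -0.9720, -0.8290] → [-0.0482, -0.0944, 0.0294, 0.8937, -0.4480, 0.0252]
V = J·q̇ = [-0.8413, 0.6169, -0.1483, 1.5496, 1.1220, -0.2410]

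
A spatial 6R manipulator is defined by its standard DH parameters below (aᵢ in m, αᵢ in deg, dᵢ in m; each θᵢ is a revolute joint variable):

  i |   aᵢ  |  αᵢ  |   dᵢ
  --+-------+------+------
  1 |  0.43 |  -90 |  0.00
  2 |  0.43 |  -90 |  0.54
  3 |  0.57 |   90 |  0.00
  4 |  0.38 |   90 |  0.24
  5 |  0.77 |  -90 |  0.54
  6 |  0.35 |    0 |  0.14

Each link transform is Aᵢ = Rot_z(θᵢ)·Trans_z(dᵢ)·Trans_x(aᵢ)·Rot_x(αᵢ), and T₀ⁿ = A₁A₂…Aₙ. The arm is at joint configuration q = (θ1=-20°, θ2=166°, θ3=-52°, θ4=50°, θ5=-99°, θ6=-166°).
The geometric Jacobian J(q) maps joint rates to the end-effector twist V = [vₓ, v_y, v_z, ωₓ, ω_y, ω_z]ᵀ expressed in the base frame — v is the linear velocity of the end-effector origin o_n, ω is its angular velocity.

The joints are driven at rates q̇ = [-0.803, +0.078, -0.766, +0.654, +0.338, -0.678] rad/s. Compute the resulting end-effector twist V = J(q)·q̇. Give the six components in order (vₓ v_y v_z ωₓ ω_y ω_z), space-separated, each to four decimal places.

2.1500 0.8401 1.0491 1.1230 0.0284 -2.0844

o_n = [-0.3735, 1.6973, -0.3973]
J₁: ẑ×o_n = [-1.6973, -0.3735, 0.0000], ω = ẑ
J2: z=[0.3420, 0.9397, 0.0000] o=[0.4041, -0.1471, 0.0000] → [-0.3733, 0.1359, 1.3614, 0.3420, 0.9397, 0.0000]
J3: z=[-0.2273, 0.0827, 0.9703] o=[0.1967, 0.5031, -0.1040] → [-1.1830, -0.6199, -0.2243, -0.2273, 0.0827, 0.9703]
J4: z=[0.9291, 0.3170, 0.1906] o=[0.0303, 1.0416, -0.1889] → [-0.1910, 0.1166, 0.7372, 0.9291, 0.3170, 0.1906]
J5: z=[-0.0774, 0.6706, -0.7378] o=[0.1159, 1.3726, 0.1029] → [-0.0958, 0.3223, 0.3030, -0.0774, 0.6706, -0.7378]
J6: z=[-0.5026, 0.6128, 0.6098] o=[-0.5889, 1.4128, -0.5185] → [-0.0992, 0.1923, -0.2751, -0.5026, 0.6128, 0.6098]
V = J·q̇ = [2.1500, 0.8401, 1.0491, 1.1230, 0.0284, -2.0844]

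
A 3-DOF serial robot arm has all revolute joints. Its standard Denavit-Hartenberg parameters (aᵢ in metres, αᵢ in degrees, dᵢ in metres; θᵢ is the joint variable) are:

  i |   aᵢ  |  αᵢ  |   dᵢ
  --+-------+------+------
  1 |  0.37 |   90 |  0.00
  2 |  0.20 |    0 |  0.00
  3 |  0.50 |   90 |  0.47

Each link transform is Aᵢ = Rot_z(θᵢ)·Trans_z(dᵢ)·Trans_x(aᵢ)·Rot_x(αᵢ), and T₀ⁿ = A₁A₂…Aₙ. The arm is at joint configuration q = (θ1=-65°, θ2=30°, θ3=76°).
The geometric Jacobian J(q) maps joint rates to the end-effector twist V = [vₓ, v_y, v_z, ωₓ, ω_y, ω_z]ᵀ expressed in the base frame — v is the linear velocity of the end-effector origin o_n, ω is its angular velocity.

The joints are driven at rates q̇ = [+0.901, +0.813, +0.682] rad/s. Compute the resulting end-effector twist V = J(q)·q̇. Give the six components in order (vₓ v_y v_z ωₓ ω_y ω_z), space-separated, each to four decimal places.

0.1720 0.4955 -0.0652 -1.3549 -0.6318 0.9010

o_n = [-0.2546, -0.5660, 0.5806]
J₁: ẑ×o_n = [0.5660, -0.2546, 0.0000], ω = ẑ
J2: z=[-0.9063, -0.4226, 0.0000] o=[0.1564, -0.3353, 0.0000] → [-0.2454, 0.5262, 0.0354, -0.9063, -0.4226, 0.0000]
J3: z=[-0.9063, -0.4226, 0.0000] o=[0.2296, -0.4923, 0.1000] → [-0.2031, 0.4356, -0.1378, -0.9063, -0.4226, 0.0000]
V = J·q̇ = [0.1720, 0.4955, -0.0652, -1.3549, -0.6318, 0.9010]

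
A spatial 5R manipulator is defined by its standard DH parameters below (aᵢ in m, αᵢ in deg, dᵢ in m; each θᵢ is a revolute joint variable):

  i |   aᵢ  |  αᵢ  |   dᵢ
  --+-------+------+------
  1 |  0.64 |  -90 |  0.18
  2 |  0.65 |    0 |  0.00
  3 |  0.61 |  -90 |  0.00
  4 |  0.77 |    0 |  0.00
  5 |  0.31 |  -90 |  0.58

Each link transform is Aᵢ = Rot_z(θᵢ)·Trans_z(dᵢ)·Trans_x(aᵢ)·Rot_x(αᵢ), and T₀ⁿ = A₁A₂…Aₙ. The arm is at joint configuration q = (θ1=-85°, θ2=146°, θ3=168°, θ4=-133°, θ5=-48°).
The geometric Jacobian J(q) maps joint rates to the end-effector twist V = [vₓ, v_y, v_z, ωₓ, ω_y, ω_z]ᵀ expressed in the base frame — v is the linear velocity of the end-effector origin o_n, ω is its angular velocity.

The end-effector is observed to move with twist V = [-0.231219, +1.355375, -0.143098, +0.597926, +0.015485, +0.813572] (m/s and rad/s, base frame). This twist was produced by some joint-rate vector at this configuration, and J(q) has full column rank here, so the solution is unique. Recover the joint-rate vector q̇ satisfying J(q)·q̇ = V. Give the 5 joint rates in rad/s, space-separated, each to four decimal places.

0.8490 0.6470 -0.0500 -0.8290 0.8800

o_n = [0.5872, -0.3120, -0.7483]
J₁: ẑ×o_n = [0.3120, 0.5872, -0.0000], ω = ẑ
J2: z=[0.9962, 0.0872, 0.0000] o=[0.0558, -0.6376, 0.1800] → [-0.0809, 0.9248, 0.2780, 0.9962, 0.0872, 0.0000]
J3: z=[0.9962, 0.0872, 0.0000] o=[0.0088, -0.1007, -0.1835] → [-0.0492, 0.5627, -0.2609, 0.9962, 0.0872, 0.0000]
J4: z=[0.0627, -0.7166, -0.6947] o=[0.0457, -0.5229, 0.2553] → [0.8657, -0.3132, 0.4012, 0.0627, -0.7166, -0.6947]
J5: z=[0.0627, -0.7166, -0.6947] o=[0.5750, -0.1104, -0.1224] → [0.3084, 0.0308, -0.0039, 0.0627, -0.7166, -0.6947]
q̇ = J⁺·V = [0.8490, 0.6470, -0.0500, -0.8290, 0.8800]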